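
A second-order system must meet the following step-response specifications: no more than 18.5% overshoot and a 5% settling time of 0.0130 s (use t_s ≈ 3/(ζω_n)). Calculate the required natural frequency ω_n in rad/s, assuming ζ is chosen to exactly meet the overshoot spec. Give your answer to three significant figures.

Inverting the overshoot relation: ζ = |ln 0.185|/√(π² + ln²0.185) = 0.473.
From t_s ≈ 3/(ζω_n): ω_n = 3/(ζ·t_s) = 3/(0.473·0.0130) = 488 rad/s.

ω_n ≈ 488 rad/s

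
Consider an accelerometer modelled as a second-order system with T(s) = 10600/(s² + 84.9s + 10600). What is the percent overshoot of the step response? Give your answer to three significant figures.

%OS ≈ 24.1%

Comparing the denominator to s² + 2ζω_n s + ω_n²: ω_n = √10600 = 103 rad/s, and 2ζω_n = 84.9 so ζ = 84.9/(2·103) = 0.412.
%OS = 100·exp(−πζ/√(1−ζ²)) = 24.1%.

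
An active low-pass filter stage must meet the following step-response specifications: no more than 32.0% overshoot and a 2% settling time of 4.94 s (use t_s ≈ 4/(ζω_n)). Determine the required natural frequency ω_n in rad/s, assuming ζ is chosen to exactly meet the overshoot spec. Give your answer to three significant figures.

ω_n ≈ 2.37 rad/s

From %OS = 100·exp(−πζ/√(1−ζ²)), invert to get ζ = −ln(OS)/√(π² + ln²(OS)) with OS = 0.320.
−ln 0.320 = 1.139, so ζ = 1.139/√(π² + 1.298) = 0.341.
From t_s ≈ 4/(ζω_n): ω_n = 4/(ζ·t_s) = 4/(0.341·4.94) = 2.37 rad/s.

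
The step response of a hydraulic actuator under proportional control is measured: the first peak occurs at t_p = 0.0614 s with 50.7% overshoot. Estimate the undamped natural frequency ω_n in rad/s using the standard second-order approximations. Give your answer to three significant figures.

The overshoot fixes ζ = −ln(OS)/√(π²+ln²(OS)) = 0.211.
From t_p = π/ω_d, ω_d = π/0.0614 = 51.2 rad/s, so ω_n = ω_d/√(1−ζ²) = 52.3 rad/s.

ω_n ≈ 52.3 rad/s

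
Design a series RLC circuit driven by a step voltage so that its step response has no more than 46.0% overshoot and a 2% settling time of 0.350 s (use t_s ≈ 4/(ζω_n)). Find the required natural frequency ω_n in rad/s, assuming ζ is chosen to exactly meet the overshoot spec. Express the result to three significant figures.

Inverting the overshoot relation: ζ = |ln 0.460|/√(π² + ln²0.460) = 0.240.
Then ω_n = 4/(ζ t_s) = 4/(0.240 × 0.350) = 47.6 rad/s.

ω_n ≈ 47.6 rad/s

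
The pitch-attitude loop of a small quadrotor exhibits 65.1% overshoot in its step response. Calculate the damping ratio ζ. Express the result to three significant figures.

From %OS = 100·exp(−πζ/√(1−ζ²)), invert to get ζ = −ln(OS)/√(π² + ln²(OS)) with OS = 0.651.
−ln 0.651 = 0.4292, so ζ = 0.4292/√(π² + 0.1843) = 0.135.

ζ ≈ 0.135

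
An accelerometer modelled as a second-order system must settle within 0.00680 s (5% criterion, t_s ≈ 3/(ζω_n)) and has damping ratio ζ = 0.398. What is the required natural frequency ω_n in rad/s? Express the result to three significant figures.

ω_n ≈ 1110 rad/s

Rearranging t_s ≈ 3/(ζω_n) gives ω_n = 3/(ζ·t_s) = 3/(0.398 × 0.00680) = 1110 rad/s.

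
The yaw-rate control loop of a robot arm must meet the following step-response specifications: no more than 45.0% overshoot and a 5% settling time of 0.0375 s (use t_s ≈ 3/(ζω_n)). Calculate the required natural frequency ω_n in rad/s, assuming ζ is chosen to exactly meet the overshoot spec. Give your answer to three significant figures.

ω_n ≈ 325 rad/s

From %OS = 100·exp(−πζ/√(1−ζ²)), invert to get ζ = −ln(OS)/√(π² + ln²(OS)) with OS = 0.450.
−ln 0.450 = 0.7985, so ζ = 0.7985/√(π² + 0.6376) = 0.246.
From t_s ≈ 3/(ζω_n): ω_n = 3/(ζ·t_s) = 3/(0.246·0.0375) = 325 rad/s.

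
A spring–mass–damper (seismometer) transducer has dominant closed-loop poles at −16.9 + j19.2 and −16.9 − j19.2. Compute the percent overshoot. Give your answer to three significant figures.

%OS ≈ 6.30%

|pole| = ω_n = √(16.9² + 19.2²) = 25.6 rad/s; ζ = cos θ = σ/ω_n = 0.661.
%OS = 100 e^{−πζ/√(1−ζ²)} with ζ = 0.661 gives 6.30%.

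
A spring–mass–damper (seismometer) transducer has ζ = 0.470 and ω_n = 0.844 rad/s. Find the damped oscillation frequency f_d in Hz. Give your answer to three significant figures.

f_d ≈ 0.119 Hz

ω_d = ω_n√(1−ζ²) = 0.844·√0.779 = 0.745 rad/s.
f_d = ω_d/(2π) = 0.119 Hz.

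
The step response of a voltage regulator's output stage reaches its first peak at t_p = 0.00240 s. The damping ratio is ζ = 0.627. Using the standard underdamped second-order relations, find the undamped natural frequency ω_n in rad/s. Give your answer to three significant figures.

Peak time t_p = π/ω_d, so ω_d = π/t_p = π/0.00240 = 1310 rad/s.
ω_n = ω_d/√(1−ζ²) = 1310/√0.607 = 1680 rad/s.

ω_n ≈ 1680 rad/s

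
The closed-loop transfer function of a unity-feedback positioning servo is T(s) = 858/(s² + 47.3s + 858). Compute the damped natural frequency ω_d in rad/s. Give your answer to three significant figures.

Matching coefficients with s² + 2ζω_n s + ω_n² gives ω_n² = 858 ⇒ ω_n = 29.3 rad/s, and ζ = 47.3/(2ω_n) = 0.807.
ω_d = 29.3·√(1 − 0.807²) = 17.3 rad/s.

ω_d ≈ 17.3 rad/s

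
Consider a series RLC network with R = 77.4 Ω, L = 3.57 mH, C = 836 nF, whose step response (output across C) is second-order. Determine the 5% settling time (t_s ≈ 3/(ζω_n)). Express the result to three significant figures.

For a series RLC circuit (capacitor voltage as output), ω_n = 1/√(LC) = 1/√(3.57 mH · 836 nF) = 18300 rad/s.
ζ = (R/2)·√(C/L) = (77.4/2)·√(836 nF/3.57 mH) = 0.592.
t_s ≈ 3/(ζω_n) = 0.000277 s.

t_s ≈ 0.000277 s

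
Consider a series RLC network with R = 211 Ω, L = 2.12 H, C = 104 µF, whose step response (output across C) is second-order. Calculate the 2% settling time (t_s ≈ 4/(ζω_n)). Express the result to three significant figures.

For a series RLC circuit (capacitor voltage as output), ω_n = 1/√(LC) = 1/√(2.12 H · 104 µF) = 67.3 rad/s.
ζ = (R/2)·√(C/L) = (211/2)·√(104 µF/2.12 H) = 0.739.
t_s ≈ 4/(ζω_n) = 0.0804 s.

t_s ≈ 0.0804 s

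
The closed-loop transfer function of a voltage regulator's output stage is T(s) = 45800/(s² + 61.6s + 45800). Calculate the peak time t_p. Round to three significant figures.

ω_n = √45800 = 214 rad/s; ζ = 61.6/(2·214) = 0.144.
ω_d = ω_n√(1−ζ²) = 212 rad/s. Then t_p = π/ω_d = 0.0148 s.

t_p ≈ 0.0148 s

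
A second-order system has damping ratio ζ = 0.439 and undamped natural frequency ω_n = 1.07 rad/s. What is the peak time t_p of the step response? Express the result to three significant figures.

The damped frequency is ω_d = ω_n√(1−ζ²) = 1.07·√(1−0.193) = 0.961 rad/s.
Peak time t_p = π/ω_d = π/0.961 = 3.27 s.

t_p ≈ 3.27 s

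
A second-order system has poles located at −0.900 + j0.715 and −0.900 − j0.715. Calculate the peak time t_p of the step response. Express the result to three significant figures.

t_p ≈ 4.39 s

t_p = π/ω_d with ω_d = 0.715 (the imaginary part), so t_p = 4.39 s.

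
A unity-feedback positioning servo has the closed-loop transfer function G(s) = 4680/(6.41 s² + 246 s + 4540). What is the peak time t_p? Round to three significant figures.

t_p ≈ 0.170 s

Dividing through by 6.41: denominator becomes s² + 38.38 s + 708.3.
So ω_n = √708.3 = 26.6 rad/s and ζ = 38.38/(2·26.6) = 0.721.
ω_d = 26.6·√(1 − 0.721²) = 18.4 rad/s. t_p = π/ω_d = 0.170 s.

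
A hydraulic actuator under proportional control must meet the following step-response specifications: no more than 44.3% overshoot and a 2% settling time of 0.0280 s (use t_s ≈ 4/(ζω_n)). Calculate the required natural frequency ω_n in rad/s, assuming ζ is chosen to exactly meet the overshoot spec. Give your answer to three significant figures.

ω_n ≈ 569 rad/s

From %OS = 100·exp(−πζ/√(1−ζ²)), invert to get ζ = −ln(OS)/√(π² + ln²(OS)) with OS = 0.443.
−ln 0.443 = 0.8142, so ζ = 0.8142/√(π² + 0.6629) = 0.251.
From t_s ≈ 4/(ζω_n): ω_n = 4/(ζ·t_s) = 4/(0.251·0.0280) = 569 rad/s.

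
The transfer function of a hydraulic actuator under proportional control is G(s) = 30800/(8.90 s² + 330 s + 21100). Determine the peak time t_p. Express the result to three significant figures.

t_p ≈ 0.0698 s

Dividing through by 8.90: denominator becomes s² + 37.08 s + 2371.
So ω_n = √2371 = 48.7 rad/s and ζ = 37.08/(2·48.7) = 0.381.
ω_d = ω_n√(1−ζ²) = 45.0 rad/s. t_p = π/ω_d = 0.0698 s.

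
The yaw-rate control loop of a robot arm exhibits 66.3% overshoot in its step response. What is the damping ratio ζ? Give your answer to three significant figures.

From %OS = 100·exp(−πζ/√(1−ζ²)), invert to get ζ = −ln(OS)/√(π² + ln²(OS)) with OS = 0.663.
−ln 0.663 = 0.4110, so ζ = 0.4110/√(π² + 0.1689) = 0.130.

ζ ≈ 0.130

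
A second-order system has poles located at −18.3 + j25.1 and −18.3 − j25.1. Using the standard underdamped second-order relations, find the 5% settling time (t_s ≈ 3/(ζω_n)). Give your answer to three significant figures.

t_s ≈ 0.164 s

For poles at −σ ± jω_d, ζω_n = σ = 18.3, so t_s ≈ 3/σ = 0.164 s.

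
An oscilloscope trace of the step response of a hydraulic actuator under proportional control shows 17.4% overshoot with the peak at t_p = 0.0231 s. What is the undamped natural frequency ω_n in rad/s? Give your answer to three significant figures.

From the overshoot, ζ = −ln(OS)/√(π²+ln²(OS)) = 0.486.
t_p = π/ω_d ⇒ ω_d = 136 rad/s; then ω_n = ω_d/√(1−ζ²) = 156 rad/s.

ω_n ≈ 156 rad/s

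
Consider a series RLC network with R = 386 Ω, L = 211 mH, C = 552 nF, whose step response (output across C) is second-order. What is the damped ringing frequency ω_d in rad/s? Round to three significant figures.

ω_d ≈ 2780 rad/s

For a series RLC circuit (capacitor voltage as output), ω_n = 1/√(LC) = 1/√(211 mH · 552 nF) = 2930 rad/s.
ζ = (R/2)·√(C/L) = (386/2)·√(552 nF/211 mH) = 0.312.
ω_d = ω_n√(1−ζ²) = 2780 rad/s.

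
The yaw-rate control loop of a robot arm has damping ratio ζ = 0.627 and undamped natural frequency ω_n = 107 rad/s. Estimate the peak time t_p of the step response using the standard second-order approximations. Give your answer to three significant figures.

The damped frequency is ω_d = ω_n√(1−ζ²) = 107·√(1−0.393) = 83.4 rad/s.
Peak time t_p = π/ω_d = π/83.4 = 0.0377 s.

t_p ≈ 0.0377 s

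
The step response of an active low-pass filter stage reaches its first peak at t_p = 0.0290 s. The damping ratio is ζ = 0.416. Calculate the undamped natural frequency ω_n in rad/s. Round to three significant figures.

ω_n ≈ 119 rad/s

Peak time t_p = π/ω_d, so ω_d = π/t_p = π/0.0290 = 108 rad/s.
ω_n = ω_d/√(1−ζ²) = 108/√0.827 = 119 rad/s.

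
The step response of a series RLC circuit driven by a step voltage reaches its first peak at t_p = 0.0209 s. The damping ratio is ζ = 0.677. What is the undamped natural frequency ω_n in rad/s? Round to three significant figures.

Peak time t_p = π/ω_d, so ω_d = π/t_p = π/0.0209 = 150 rad/s.
ω_n = ω_d/√(1−ζ²) = 150/√0.542 = 204 rad/s.

ω_n ≈ 204 rad/s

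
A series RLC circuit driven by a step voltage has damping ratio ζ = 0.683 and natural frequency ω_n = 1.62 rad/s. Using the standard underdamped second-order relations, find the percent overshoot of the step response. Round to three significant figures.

For an underdamped second-order system, %OS = 100·exp(−πζ/√(1−ζ²)).
πζ/√(1−ζ²) = π·0.683/√(1−0.466) = 2.938, so %OS = 100·e^(−2.938) = 5.30%.

%OS ≈ 5.30%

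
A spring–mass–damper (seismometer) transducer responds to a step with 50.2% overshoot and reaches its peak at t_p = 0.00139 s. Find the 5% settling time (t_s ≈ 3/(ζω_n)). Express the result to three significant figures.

t_s ≈ 0.00605 s

From the overshoot, ζ = −ln(OS)/√(π²+ln²(OS)) = 0.214.
t_p = π/ω_d ⇒ ω_d = 2260 rad/s; then ω_n = ω_d/√(1−ζ²) = 2310 rad/s.
t_s ≈ 3/(ζω_n) = 3/(0.214·2310) = 0.00605 s.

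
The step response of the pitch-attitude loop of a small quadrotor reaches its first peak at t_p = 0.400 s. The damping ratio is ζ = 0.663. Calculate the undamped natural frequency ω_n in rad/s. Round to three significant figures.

Peak time t_p = π/ω_d, so ω_d = π/t_p = π/0.400 = 7.85 rad/s.
ω_n = ω_d/√(1−ζ²) = 7.85/√0.560 = 10.5 rad/s.

ω_n ≈ 10.5 rad/s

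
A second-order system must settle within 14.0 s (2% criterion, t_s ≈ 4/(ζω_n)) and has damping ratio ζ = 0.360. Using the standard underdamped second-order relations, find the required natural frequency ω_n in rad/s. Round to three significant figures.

ω_n ≈ 0.794 rad/s

Rearranging t_s ≈ 4/(ζω_n) gives ω_n = 4/(ζ·t_s) = 4/(0.360 × 14.0) = 0.794 rad/s.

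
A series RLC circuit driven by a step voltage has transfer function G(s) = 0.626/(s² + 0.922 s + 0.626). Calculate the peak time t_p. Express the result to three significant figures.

t_p ≈ 4.89 s

ω_n = √0.626 = 0.791 rad/s; ζ = 0.922/(2·0.791) = 0.583.
ω_d = 0.791·√(1 − 0.583²) = 0.643 rad/s. Then t_p = π/ω_d = 4.89 s.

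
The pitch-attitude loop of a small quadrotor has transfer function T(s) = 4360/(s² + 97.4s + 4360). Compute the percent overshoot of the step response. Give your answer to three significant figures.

ω_n = √4360 = 66.0 rad/s; ζ = 97.4/(2·66.0) = 0.738.
Overshoot: exp(−π·0.738/√(1−0.738²)) = 0.0324, i.e. 3.24%.

%OS ≈ 3.24%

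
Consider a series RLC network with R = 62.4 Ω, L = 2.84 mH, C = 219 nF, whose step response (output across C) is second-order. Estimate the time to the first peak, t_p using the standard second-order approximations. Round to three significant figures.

For a series RLC circuit (capacitor voltage as output), ω_n = 1/√(LC) = 1/√(2.84 mH · 219 nF) = 40100 rad/s.
ζ = (R/2)·√(C/L) = (62.4/2)·√(219 nF/2.84 mH) = 0.274.
The damped frequency ω_d = ω_n√(1−ζ²) = 38600 rad/s. t_p = π/ω_d = 0.0000815 s.

t_p ≈ 0.0000815 s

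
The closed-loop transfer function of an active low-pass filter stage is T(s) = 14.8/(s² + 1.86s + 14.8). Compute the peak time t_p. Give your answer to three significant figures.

Matching coefficients with s² + 2ζω_n s + ω_n² gives ω_n² = 14.8 ⇒ ω_n = 3.85 rad/s, and ζ = 1.86/(2ω_n) = 0.242.
ω_d = 3.85·√(1 − 0.242²) = 3.73 rad/s. Then t_p = π/ω_d = 0.842 s.

t_p ≈ 0.842 s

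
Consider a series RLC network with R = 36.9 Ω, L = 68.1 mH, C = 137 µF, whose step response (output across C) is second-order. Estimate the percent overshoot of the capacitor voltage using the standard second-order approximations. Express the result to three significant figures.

%OS ≈ 0.975%

For a series RLC circuit (capacitor voltage as output), ω_n = 1/√(LC) = 1/√(68.1 mH · 137 µF) = 327 rad/s.
ζ = (R/2)·√(C/L) = (36.9/2)·√(137 µF/68.1 mH) = 0.828.
Overshoot: exp(−π·0.828/√(1−0.828²)) = 0.00975, i.e. 0.975%.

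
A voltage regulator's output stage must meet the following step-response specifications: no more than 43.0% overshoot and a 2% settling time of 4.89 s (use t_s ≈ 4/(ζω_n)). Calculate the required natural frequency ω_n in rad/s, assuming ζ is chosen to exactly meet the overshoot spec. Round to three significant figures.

ω_n ≈ 3.15 rad/s

ζ = −ln(OS)/√(π² + (ln OS)²). With OS = 0.430, ln OS = −0.8440 and ζ = 0.8440/3.253 = 0.259.
Then ω_n = 4/(ζ t_s) = 4/(0.259 × 4.89) = 3.15 rad/s.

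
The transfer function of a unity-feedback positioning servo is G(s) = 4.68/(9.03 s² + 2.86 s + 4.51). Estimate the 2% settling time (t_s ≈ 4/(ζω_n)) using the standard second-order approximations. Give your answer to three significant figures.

Dividing through by 9.03: denominator becomes s² + 0.3167 s + 0.4994.
So ω_n = √0.4994 = 0.707 rad/s and ζ = 0.3167/(2·0.707) = 0.224.
t_s ≈ 4/(ζω_n) = 25.3 s.

t_s ≈ 25.3 s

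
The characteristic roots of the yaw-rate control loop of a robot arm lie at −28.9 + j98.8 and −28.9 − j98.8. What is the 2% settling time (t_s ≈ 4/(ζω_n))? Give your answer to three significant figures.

t_s ≈ 0.138 s

For poles at −σ ± jω_d, ζω_n = σ = 28.9, so t_s ≈ 4/σ = 0.138 s.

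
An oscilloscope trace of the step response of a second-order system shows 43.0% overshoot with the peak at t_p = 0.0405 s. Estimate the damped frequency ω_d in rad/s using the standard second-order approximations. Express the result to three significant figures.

ω_d ≈ 77.6 rad/s

t_p = π/ω_d, so ω_d = π/0.0405 = 77.6 rad/s.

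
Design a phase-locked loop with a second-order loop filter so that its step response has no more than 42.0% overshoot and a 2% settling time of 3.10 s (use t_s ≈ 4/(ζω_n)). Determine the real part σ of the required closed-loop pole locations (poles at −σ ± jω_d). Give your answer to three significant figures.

The settling-time spec alone fixes σ = ζω_n = 4/t_s = 4/3.10 = 1.29.
(Overshoot then fixes ζ = 0.266 and hence ω_d = σ·√(1−ζ²)/ζ = 4.67 rad/s.)

σ ≈ 1.29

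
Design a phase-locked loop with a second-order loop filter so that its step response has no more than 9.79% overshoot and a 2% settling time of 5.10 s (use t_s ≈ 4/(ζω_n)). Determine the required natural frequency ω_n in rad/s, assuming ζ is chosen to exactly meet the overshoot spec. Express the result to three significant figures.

ω_n ≈ 1.32 rad/s

Inverting the overshoot relation: ζ = |ln 0.0979|/√(π² + ln²0.0979) = 0.595.
Then ω_n = 4/(ζ t_s) = 4/(0.595 × 5.10) = 1.32 rad/s.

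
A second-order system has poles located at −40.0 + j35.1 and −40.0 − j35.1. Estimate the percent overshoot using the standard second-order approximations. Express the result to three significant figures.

%OS ≈ 2.79%

The poles are at −σ ± jω_d with σ = 40.0 and ω_d = 35.1, so ω_n = √(σ²+ω_d²) = 53.2 rad/s and ζ = σ/ω_n = 0.752.
Overshoot: exp(−π·0.752/√(1−0.752²)) = 0.0279, i.e. 2.79%.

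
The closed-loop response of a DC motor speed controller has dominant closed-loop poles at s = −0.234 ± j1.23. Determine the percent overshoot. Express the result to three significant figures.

With σ = 0.234, ω_d = 1.23: ω_n = √(σ²+ω_d²) = 1.25 rad/s, ζ = σ/ω_n = 0.187.
Overshoot: exp(−π·0.187/√(1−0.187²)) = 0.550, i.e. 55.0%.

%OS ≈ 55.0%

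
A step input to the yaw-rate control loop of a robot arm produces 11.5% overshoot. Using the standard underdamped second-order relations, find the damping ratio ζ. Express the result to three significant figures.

ζ ≈ 0.567

ζ = −ln(OS)/√(π² + (ln OS)²). With OS = 0.115, ln OS = −2.163 and ζ = 2.163/3.814 = 0.567.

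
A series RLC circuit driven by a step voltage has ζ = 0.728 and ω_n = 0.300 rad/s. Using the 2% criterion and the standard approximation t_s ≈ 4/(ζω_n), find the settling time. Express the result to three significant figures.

t_s ≈ 4/(ζω_n) = 4/(0.728 × 0.300) = 18.3 s.

t_s ≈ 18.3 s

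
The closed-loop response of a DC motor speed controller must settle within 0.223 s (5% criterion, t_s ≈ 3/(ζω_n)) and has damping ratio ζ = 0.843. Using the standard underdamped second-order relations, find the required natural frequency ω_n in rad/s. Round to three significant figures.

ω_n ≈ 16.0 rad/s

Rearranging t_s ≈ 3/(ζω_n) gives ω_n = 3/(ζ·t_s) = 3/(0.843 × 0.223) = 16.0 rad/s.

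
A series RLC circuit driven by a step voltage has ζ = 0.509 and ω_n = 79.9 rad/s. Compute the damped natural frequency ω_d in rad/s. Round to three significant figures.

ω_d = ω_n√(1−ζ²) = 79.9·√0.741 = 68.8 rad/s.

ω_d ≈ 68.8 rad/s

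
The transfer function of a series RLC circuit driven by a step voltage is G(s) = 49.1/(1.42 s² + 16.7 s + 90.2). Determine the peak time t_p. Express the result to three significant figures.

t_p ≈ 0.584 s

Dividing through by 1.42: denominator becomes s² + 11.76 s + 63.52.
So ω_n = √63.52 = 7.97 rad/s and ζ = 11.76/(2·7.97) = 0.738.
ω_d = ω_n√(1−ζ²) = 5.38 rad/s. t_p = π/ω_d = 0.584 s.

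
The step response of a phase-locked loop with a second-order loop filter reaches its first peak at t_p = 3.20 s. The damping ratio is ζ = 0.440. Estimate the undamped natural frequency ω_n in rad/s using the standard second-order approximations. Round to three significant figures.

Peak time t_p = π/ω_d, so ω_d = π/t_p = π/3.20 = 0.982 rad/s.
ω_n = ω_d/√(1−ζ²) = 0.982/√0.806 = 1.09 rad/s.

ω_n ≈ 1.09 rad/s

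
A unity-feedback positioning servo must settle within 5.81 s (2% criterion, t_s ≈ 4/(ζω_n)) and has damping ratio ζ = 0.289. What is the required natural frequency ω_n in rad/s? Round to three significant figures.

Rearranging t_s ≈ 4/(ζω_n) gives ω_n = 4/(ζ·t_s) = 4/(0.289 × 5.81) = 2.38 rad/s.

ω_n ≈ 2.38 rad/s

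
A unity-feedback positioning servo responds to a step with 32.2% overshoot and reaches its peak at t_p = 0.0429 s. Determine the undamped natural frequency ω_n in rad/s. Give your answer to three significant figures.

ω_n ≈ 77.8 rad/s

ζ from %OS: ζ = |ln 0.322|/√(π²+ln²0.322) = 0.339.
t_p = π/ω_d ⇒ ω_d = 73.2 rad/s; then ω_n = ω_d/√(1−ζ²) = 77.8 rad/s.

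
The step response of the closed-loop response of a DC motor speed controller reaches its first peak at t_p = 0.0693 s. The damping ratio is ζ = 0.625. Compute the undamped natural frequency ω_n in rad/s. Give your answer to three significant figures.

ω_n ≈ 58.1 rad/s

Peak time t_p = π/ω_d, so ω_d = π/t_p = π/0.0693 = 45.3 rad/s.
ω_n = ω_d/√(1−ζ²) = 45.3/√0.609 = 58.1 rad/s.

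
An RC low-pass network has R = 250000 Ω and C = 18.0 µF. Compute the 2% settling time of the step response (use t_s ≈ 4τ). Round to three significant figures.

τ = RC = 250000 × 18.0 µF = 4.50 s.
t_s ≈ 4τ = 18.0 s.

t_s ≈ 18.0 s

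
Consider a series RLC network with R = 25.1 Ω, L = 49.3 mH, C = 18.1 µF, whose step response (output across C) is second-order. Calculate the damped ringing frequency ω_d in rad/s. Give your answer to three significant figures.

For a series RLC circuit (capacitor voltage as output), ω_n = 1/√(LC) = 1/√(49.3 mH · 18.1 µF) = 1060 rad/s.
ζ = (R/2)·√(C/L) = (25.1/2)·√(18.1 µF/49.3 mH) = 0.240.
ω_d = 1060·√(1 − 0.240²) = 1030 rad/s.

ω_d ≈ 1030 rad/s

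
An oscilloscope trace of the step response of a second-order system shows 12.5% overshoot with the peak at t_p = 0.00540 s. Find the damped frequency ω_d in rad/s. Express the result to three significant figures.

ω_d ≈ 582 rad/s

t_p = π/ω_d, so ω_d = π/0.00540 = 582 rad/s.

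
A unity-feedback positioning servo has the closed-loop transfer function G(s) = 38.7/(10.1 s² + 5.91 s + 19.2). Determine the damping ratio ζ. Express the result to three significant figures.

Dividing through by 10.1: denominator becomes s² + 0.5851 s + 1.901.
So ω_n = √1.901 = 1.38 rad/s and ζ = 0.5851/(2·1.38) = 0.212.

ζ ≈ 0.212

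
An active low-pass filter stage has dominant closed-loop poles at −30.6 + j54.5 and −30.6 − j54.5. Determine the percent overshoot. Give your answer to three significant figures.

With σ = 30.6, ω_d = 54.5: ω_n = √(σ²+ω_d²) = 62.5 rad/s, ζ = σ/ω_n = 0.490.
%OS = 100·exp(−πζ/√(1−ζ²)) = 17.1%.

%OS ≈ 17.1%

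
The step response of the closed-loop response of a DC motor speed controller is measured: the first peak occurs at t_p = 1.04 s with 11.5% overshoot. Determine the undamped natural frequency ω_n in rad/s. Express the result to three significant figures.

ω_n ≈ 3.67 rad/s

From the overshoot, ζ = −ln(OS)/√(π²+ln²(OS)) = 0.567.
From t_p = π/ω_d, ω_d = π/1.04 = 3.02 rad/s, so ω_n = ω_d/√(1−ζ²) = 3.67 rad/s.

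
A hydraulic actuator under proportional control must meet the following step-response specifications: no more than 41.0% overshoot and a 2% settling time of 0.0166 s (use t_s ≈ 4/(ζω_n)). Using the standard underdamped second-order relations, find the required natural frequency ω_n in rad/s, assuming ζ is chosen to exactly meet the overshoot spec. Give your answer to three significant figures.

ω_n ≈ 883 rad/s

Inverting the overshoot relation: ζ = |ln 0.410|/√(π² + ln²0.410) = 0.273.
Then ω_n = 4/(ζ t_s) = 4/(0.273 × 0.0166) = 883 rad/s.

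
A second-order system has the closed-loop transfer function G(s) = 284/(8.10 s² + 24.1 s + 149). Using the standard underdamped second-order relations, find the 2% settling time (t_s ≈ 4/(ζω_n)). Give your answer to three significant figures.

t_s ≈ 2.69 s

Dividing through by 8.10: denominator becomes s² + 2.975 s + 18.40.
So ω_n = √18.40 = 4.29 rad/s and ζ = 2.975/(2·4.29) = 0.347.
t_s ≈ 4/(ζω_n) = 2.69 s.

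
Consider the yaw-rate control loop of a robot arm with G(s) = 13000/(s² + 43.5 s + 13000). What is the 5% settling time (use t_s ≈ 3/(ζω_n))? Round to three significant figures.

Matching coefficients with s² + 2ζω_n s + ω_n² gives ω_n² = 13000 ⇒ ω_n = 114 rad/s, and ζ = 43.5/(2ω_n) = 0.191.
t_s ≈ 3/(ζω_n) = 3/(0.191·114) = 0.138 s.

t_s ≈ 0.138 s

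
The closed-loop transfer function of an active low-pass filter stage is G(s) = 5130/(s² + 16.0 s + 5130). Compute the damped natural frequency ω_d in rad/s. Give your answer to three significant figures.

Matching coefficients with s² + 2ζω_n s + ω_n² gives ω_n² = 5130 ⇒ ω_n = 71.6 rad/s, and ζ = 16.0/(2ω_n) = 0.112.
ω_d = 71.6·√(1 − 0.112²) = 71.2 rad/s.

ω_d ≈ 71.2 rad/s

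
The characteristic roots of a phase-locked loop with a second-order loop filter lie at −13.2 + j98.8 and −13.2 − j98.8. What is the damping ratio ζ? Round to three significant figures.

The poles are at −σ ± jω_d with σ = 13.2 and ω_d = 98.8, so ω_n = √(σ²+ω_d²) = 99.7 rad/s and ζ = σ/ω_n = 0.132.

ζ ≈ 0.132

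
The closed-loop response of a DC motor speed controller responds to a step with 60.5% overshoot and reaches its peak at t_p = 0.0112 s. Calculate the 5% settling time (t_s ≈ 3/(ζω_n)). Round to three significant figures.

t_s ≈ 0.0669 s

From the overshoot, ζ = −ln(OS)/√(π²+ln²(OS)) = 0.158.
From t_p = π/ω_d, ω_d = π/0.0112 = 280 rad/s, so ω_n = ω_d/√(1−ζ²) = 284 rad/s.
t_s ≈ 3/(ζω_n) = 3/(0.158·284) = 0.0669 s.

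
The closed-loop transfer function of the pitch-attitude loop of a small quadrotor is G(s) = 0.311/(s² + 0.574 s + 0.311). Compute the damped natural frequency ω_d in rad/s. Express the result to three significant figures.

ω_d ≈ 0.478 rad/s

ω_n = √0.311 = 0.558 rad/s; ζ = 0.574/(2·0.558) = 0.515.
The damped frequency ω_d = ω_n√(1−ζ²) = 0.478 rad/s.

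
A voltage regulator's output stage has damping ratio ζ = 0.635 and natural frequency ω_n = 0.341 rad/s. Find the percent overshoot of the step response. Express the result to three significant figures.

For an underdamped second-order system, %OS = 100·exp(−πζ/√(1−ζ²)).
πζ/√(1−ζ²) = π·0.635/√(1−0.403) = 2.582, so %OS = 100·e^(−2.582) = 7.56%.

%OS ≈ 7.56%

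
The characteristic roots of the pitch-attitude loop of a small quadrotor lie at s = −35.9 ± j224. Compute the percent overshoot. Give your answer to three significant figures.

%OS ≈ 60.4%

With σ = 35.9, ω_d = 224: ω_n = √(σ²+ω_d²) = 227 rad/s, ζ = σ/ω_n = 0.158.
%OS = 100·exp(−πζ/√(1−ζ²)) = 60.4%.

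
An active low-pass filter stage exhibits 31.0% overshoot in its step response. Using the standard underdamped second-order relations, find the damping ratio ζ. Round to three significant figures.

ζ ≈ 0.349

From %OS = 100·exp(−πζ/√(1−ζ²)), invert to get ζ = −ln(OS)/√(π² + ln²(OS)) with OS = 0.310.
−ln 0.310 = 1.171, so ζ = 1.171/√(π² + 1.372) = 0.349.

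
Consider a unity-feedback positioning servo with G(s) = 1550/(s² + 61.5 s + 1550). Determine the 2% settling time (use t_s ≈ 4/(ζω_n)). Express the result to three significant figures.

t_s ≈ 0.130 s

Comparing the denominator to s² + 2ζω_n s + ω_n²: ω_n = √1550 = 39.4 rad/s, and 2ζω_n = 61.5 so ζ = 61.5/(2·39.4) = 0.781.
t_s ≈ 4/(ζω_n) = 4/(0.781·39.4) = 0.130 s.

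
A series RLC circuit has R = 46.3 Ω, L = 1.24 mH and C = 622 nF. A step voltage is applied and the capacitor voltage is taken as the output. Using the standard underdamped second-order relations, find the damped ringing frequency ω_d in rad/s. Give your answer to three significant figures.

For a series RLC circuit (capacitor voltage as output), ω_n = 1/√(LC) = 1/√(1.24 mH · 622 nF) = 36000 rad/s.
ζ = (R/2)·√(C/L) = (46.3/2)·√(622 nF/1.24 mH) = 0.518.
ω_d = ω_n√(1−ζ²) = 30800 rad/s.

ω_d ≈ 30800 rad/s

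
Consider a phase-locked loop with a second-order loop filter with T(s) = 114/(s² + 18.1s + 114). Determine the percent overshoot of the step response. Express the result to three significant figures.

%OS ≈ 0.662%

Comparing the denominator to s² + 2ζω_n s + ω_n²: ω_n = √114 = 10.7 rad/s, and 2ζω_n = 18.1 so ζ = 18.1/(2·10.7) = 0.848.
Overshoot: exp(−π·0.848/√(1−0.848²)) = 0.00662, i.e. 0.662%.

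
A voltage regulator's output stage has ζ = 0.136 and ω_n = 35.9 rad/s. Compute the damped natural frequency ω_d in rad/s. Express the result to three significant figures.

ω_d ≈ 35.6 rad/s

ω_d = ω_n√(1−ζ²) = 35.9·√0.982 = 35.6 rad/s.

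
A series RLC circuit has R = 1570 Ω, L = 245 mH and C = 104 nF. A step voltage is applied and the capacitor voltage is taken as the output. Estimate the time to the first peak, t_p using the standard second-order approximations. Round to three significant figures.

For a series RLC circuit (capacitor voltage as output), ω_n = 1/√(LC) = 1/√(245 mH · 104 nF) = 6260 rad/s.
ζ = (R/2)·√(C/L) = (1570/2)·√(104 nF/245 mH) = 0.511.
The damped frequency ω_d = ω_n√(1−ζ²) = 5380 rad/s. t_p = π/ω_d = 0.000584 s.

t_p ≈ 0.000584 s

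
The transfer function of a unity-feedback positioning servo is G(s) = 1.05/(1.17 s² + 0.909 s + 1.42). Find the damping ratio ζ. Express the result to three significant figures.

Dividing through by 1.17: denominator becomes s² + 0.7769 s + 1.214.
So ω_n = √1.214 = 1.10 rad/s and ζ = 0.7769/(2·1.10) = 0.353.

ζ ≈ 0.353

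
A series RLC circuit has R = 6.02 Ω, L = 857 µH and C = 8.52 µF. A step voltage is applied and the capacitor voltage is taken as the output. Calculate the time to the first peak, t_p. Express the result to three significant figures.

t_p ≈ 0.000281 s

For a series RLC circuit (capacitor voltage as output), ω_n = 1/√(LC) = 1/√(857 µH · 8.52 µF) = 11700 rad/s.
ζ = (R/2)·√(C/L) = (6.02/2)·√(8.52 µF/857 µH) = 0.300.
The damped frequency ω_d = ω_n√(1−ζ²) = 11200 rad/s. t_p = π/ω_d = 0.000281 s.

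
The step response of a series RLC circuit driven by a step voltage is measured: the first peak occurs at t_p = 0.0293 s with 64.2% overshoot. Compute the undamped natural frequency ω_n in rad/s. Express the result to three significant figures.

ω_n ≈ 108 rad/s

ζ from %OS: ζ = |ln 0.642|/√(π²+ln²0.642) = 0.140.
From t_p = π/ω_d, ω_d = π/0.0293 = 107 rad/s, so ω_n = ω_d/√(1−ζ²) = 108 rad/s.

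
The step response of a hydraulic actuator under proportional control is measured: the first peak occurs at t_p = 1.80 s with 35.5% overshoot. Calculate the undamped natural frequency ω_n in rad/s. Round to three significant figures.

ω_n ≈ 1.84 rad/s

ζ from %OS: ζ = |ln 0.355|/√(π²+ln²0.355) = 0.313.
From t_p = π/ω_d, ω_d = π/1.80 = 1.75 rad/s, so ω_n = ω_d/√(1−ζ²) = 1.84 rad/s.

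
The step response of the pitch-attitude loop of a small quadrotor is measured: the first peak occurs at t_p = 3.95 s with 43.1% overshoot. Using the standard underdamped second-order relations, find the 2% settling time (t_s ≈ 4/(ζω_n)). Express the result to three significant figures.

From the overshoot, ζ = −ln(OS)/√(π²+ln²(OS)) = 0.259.
From t_p = π/ω_d, ω_d = π/3.95 = 0.795 rad/s, so ω_n = ω_d/√(1−ζ²) = 0.823 rad/s.
t_s ≈ 4/(ζω_n) = 4/(0.259·0.823) = 18.8 s.

t_s ≈ 18.8 s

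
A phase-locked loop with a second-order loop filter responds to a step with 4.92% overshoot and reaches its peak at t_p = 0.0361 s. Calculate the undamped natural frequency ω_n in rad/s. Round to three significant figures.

ω_n ≈ 121 rad/s

ζ from %OS: ζ = |ln 0.0492|/√(π²+ln²0.0492) = 0.692.
t_p = π/ω_d ⇒ ω_d = 87.0 rad/s; then ω_n = ω_d/√(1−ζ²) = 121 rad/s.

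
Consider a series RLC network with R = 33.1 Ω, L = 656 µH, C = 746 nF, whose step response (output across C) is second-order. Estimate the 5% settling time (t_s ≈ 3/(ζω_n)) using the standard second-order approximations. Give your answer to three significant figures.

For a series RLC circuit (capacitor voltage as output), ω_n = 1/√(LC) = 1/√(656 µH · 746 nF) = 45200 rad/s.
ζ = (R/2)·√(C/L) = (33.1/2)·√(746 nF/656 µH) = 0.558.
t_s ≈ 3/(ζω_n) = 0.000119 s.

t_s ≈ 0.000119 s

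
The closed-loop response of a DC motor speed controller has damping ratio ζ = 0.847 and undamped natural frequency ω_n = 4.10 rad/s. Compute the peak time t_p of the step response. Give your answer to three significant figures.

The damped frequency is ω_d = ω_n√(1−ζ²) = 4.10·√(1−0.717) = 2.18 rad/s.
Peak time t_p = π/ω_d = π/2.18 = 1.44 s.

t_p ≈ 1.44 s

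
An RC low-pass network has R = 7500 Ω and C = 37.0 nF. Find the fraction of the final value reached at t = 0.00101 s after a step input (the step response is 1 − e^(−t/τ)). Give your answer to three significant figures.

τ = RC = 7500 × 37.0 nF = 0.000278 s.
y(t)/y_∞ = 1 − e^(−t/τ) = 1 − e^(−0.00101/0.000278) = 1 − e^(−3.64) = 0.974.

y/y_∞ ≈ 0.974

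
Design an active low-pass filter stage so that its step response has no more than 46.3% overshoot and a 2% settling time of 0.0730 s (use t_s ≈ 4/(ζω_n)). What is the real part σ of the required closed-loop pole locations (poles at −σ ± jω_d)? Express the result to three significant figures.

The settling-time spec alone fixes σ = ζω_n = 4/t_s = 4/0.0730 = 54.8.
(Overshoot then fixes ζ = 0.238 and hence ω_d = σ·√(1−ζ²)/ζ = 224 rad/s.)

σ ≈ 54.8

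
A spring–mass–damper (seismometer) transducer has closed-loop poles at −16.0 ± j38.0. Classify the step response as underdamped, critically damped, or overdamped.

Since the poles form a complex-conjugate pair with nonzero imaginary part, the response is underdamped.

underdamped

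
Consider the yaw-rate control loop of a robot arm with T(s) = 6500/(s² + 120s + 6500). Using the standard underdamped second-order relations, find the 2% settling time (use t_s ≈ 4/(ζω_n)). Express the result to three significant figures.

Comparing the denominator to s² + 2ζω_n s + ω_n²: ω_n = √6500 = 80.6 rad/s, and 2ζω_n = 120 so ζ = 120/(2·80.6) = 0.744.
t_s ≈ 4/(ζω_n) = 4/(0.744·80.6) = 0.0667 s.

t_s ≈ 0.0667 s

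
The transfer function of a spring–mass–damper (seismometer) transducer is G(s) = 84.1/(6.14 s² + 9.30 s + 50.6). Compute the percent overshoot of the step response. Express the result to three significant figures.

Dividing through by 6.14: denominator becomes s² + 1.515 s + 8.241.
So ω_n = √8.241 = 2.87 rad/s and ζ = 1.515/(2·2.87) = 0.264.
%OS = 100 e^{−πζ/√(1−ζ²)} with ζ = 0.264 gives 42.3%.

%OS ≈ 42.3%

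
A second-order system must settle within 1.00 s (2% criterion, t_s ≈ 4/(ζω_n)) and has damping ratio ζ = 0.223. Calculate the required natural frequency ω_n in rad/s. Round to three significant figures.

ω_n ≈ 17.9 rad/s

Rearranging t_s ≈ 4/(ζω_n) gives ω_n = 4/(ζ·t_s) = 4/(0.223 × 1.00) = 17.9 rad/s.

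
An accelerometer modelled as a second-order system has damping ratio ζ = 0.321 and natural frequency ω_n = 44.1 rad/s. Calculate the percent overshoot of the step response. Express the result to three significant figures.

For an underdamped second-order system, %OS = 100·exp(−πζ/√(1−ζ²)).
πζ/√(1−ζ²) = π·0.321/√(1−0.103) = 1.065, so %OS = 100·e^(−1.065) = 34.5%.

%OS ≈ 34.5%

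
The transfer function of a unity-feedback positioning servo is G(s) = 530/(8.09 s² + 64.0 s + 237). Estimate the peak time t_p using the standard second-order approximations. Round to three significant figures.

Dividing through by 8.09: denominator becomes s² + 7.911 s + 29.30.
So ω_n = √29.30 = 5.41 rad/s and ζ = 7.911/(2·5.41) = 0.731.
The damped frequency ω_d = ω_n√(1−ζ²) = 3.69 rad/s. t_p = π/ω_d = 0.850 s.

t_p ≈ 0.850 s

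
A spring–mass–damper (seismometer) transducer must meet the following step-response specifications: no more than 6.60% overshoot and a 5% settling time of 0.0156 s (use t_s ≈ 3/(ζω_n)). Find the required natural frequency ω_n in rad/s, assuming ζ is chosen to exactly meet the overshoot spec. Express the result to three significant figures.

From %OS = 100·exp(−πζ/√(1−ζ²)), invert to get ζ = −ln(OS)/√(π² + ln²(OS)) with OS = 0.0660.
−ln 0.0660 = 2.718, so ζ = 2.718/√(π² + 7.388) = 0.654.
From t_s ≈ 3/(ζω_n): ω_n = 3/(ζ·t_s) = 3/(0.654·0.0156) = 294 rad/s.

ω_n ≈ 294 rad/s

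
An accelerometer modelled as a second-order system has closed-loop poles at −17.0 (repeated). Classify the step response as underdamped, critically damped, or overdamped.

critically damped

Since there is a repeated negative-real pole, the response is critically damped.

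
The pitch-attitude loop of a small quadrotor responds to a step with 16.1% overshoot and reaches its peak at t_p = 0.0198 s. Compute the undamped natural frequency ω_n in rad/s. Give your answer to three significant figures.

ω_n ≈ 184 rad/s

The overshoot fixes ζ = −ln(OS)/√(π²+ln²(OS)) = 0.503.
From t_p = π/ω_d, ω_d = π/0.0198 = 159 rad/s, so ω_n = ω_d/√(1−ζ²) = 184 rad/s.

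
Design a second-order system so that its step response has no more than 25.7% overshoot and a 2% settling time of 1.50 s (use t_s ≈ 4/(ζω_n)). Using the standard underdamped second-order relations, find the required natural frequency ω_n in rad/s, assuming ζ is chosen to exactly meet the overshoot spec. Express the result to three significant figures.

ω_n ≈ 6.72 rad/s

From %OS = 100·exp(−πζ/√(1−ζ²)), invert to get ζ = −ln(OS)/√(π² + ln²(OS)) with OS = 0.257.
−ln 0.257 = 1.359, so ζ = 1.359/√(π² + 1.846) = 0.397.
Then ω_n = 4/(ζ t_s) = 4/(0.397 × 1.50) = 6.72 rad/s.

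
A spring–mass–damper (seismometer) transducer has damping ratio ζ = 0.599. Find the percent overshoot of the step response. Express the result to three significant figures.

%OS ≈ 9.54%

For an underdamped second-order system, %OS = 100·exp(−πζ/√(1−ζ²)).
πζ/√(1−ζ²) = π·0.599/√(1−0.359) = 2.350, so %OS = 100·e^(−2.350) = 9.54%.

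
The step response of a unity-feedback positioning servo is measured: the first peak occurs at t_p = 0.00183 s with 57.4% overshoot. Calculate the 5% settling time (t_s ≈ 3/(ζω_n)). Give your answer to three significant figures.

t_s ≈ 0.00989 s

From the overshoot, ζ = −ln(OS)/√(π²+ln²(OS)) = 0.174.
From t_p = π/ω_d, ω_d = π/0.00183 = 1720 rad/s, so ω_n = ω_d/√(1−ζ²) = 1740 rad/s.
t_s ≈ 3/(ζω_n) = 3/(0.174·1740) = 0.00989 s.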